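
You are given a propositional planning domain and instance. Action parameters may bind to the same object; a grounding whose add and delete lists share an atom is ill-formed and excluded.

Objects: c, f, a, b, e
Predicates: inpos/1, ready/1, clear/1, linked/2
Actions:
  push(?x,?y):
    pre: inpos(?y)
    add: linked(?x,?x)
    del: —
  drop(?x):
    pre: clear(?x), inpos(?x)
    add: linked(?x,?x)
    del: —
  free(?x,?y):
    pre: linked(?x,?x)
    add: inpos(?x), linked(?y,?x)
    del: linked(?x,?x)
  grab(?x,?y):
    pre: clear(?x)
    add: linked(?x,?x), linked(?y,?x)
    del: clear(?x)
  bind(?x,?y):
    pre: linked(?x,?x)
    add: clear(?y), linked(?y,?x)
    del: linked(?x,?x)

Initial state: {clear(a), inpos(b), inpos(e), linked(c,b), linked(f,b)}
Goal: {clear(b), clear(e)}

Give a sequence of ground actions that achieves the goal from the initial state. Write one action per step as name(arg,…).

push(c,b); push(f,b); bind(c,b); bind(f,e)

1. push(c,b)  →  {clear(a), inpos(b), inpos(e), linked(c,b), linked(c,c), linked(f,b)}
2. push(f,b)  →  {clear(a), inpos(b), inpos(e), linked(c,b), linked(c,c), linked(f,b), linked(f,f)}
3. bind(c,b)  →  {clear(a), clear(b), inpos(b), inpos(e), linked(b,c), linked(c,b), linked(f,b), linked(f,f)}
4. bind(f,e)  →  {clear(a), clear(b), clear(e), inpos(b), inpos(e), linked(b,c), linked(c,b), linked(e,f), linked(f,b)}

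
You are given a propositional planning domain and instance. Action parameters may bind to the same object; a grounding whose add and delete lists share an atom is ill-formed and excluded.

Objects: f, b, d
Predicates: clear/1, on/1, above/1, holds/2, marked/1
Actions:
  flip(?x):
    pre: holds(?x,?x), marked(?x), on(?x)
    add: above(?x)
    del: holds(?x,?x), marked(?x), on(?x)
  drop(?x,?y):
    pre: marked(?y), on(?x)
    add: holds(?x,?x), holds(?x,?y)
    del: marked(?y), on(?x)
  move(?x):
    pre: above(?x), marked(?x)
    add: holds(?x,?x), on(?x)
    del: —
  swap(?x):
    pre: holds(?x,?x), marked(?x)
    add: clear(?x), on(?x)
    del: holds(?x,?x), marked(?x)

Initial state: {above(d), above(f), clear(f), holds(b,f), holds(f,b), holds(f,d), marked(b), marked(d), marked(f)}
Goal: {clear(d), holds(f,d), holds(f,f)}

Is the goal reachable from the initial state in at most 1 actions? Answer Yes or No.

1. move(f)  →  {above(d), above(f), clear(f), holds(b,f), holds(f,b), holds(f,d), holds(f,f), marked(b), marked(d), marked(f), on(f)}
2. move(d)  →  {above(d), above(f), clear(f), holds(b,f), holds(d,d), holds(f,b), holds(f,d), holds(f,f), marked(b), marked(d), marked(f), on(d), on(f)}
3. swap(d)  →  {above(d), above(f), clear(d), clear(f), holds(b,f), holds(f,b), holds(f,d), holds(f,f), marked(b), marked(f), on(d), on(f)}
optimal plan length = 3; 3 > 1

No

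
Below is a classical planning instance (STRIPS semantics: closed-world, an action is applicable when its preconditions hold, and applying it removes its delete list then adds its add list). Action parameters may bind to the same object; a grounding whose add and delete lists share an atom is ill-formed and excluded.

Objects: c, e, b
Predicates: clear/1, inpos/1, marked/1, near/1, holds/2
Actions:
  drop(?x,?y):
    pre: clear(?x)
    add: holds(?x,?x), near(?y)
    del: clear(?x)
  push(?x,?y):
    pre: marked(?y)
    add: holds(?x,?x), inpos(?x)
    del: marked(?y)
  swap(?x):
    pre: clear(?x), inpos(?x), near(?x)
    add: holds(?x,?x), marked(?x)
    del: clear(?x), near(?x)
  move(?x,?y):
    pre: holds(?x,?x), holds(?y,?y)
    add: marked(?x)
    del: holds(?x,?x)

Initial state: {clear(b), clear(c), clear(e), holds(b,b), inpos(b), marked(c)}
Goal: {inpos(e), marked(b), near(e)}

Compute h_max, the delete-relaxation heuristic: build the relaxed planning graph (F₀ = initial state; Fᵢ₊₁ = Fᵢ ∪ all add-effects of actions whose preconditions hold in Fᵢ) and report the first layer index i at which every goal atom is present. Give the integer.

F0 = init (6 atoms)
F1 = F0 ∪ {holds(c,c), holds(e,e), inpos(c), inpos(e), marked(b), near(b), near(c), near(e)}  (14 atoms)
goal ⊆ F1  ⇒  h_max = 1

1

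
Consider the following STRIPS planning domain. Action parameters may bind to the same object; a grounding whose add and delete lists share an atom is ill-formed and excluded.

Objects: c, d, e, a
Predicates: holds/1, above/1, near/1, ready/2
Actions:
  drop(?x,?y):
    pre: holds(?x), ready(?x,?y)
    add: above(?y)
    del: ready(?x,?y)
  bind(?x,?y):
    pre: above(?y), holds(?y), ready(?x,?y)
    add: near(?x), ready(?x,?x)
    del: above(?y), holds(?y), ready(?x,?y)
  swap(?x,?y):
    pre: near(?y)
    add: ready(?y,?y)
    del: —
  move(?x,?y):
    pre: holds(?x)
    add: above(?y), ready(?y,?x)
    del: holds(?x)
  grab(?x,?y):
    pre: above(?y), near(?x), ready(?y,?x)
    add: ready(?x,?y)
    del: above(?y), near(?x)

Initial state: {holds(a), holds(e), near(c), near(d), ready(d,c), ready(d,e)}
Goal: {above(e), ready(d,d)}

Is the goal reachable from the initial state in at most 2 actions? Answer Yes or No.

1. swap(c,d)  →  {holds(a), holds(e), near(c), near(d), ready(d,c), ready(d,d), ready(d,e)}
2. move(e,e)  →  {above(e), holds(a), near(c), near(d), ready(d,c), ready(d,d), ready(d,e), ready(e,e)}
optimal plan length = 2; 2 ≤ 2

Yes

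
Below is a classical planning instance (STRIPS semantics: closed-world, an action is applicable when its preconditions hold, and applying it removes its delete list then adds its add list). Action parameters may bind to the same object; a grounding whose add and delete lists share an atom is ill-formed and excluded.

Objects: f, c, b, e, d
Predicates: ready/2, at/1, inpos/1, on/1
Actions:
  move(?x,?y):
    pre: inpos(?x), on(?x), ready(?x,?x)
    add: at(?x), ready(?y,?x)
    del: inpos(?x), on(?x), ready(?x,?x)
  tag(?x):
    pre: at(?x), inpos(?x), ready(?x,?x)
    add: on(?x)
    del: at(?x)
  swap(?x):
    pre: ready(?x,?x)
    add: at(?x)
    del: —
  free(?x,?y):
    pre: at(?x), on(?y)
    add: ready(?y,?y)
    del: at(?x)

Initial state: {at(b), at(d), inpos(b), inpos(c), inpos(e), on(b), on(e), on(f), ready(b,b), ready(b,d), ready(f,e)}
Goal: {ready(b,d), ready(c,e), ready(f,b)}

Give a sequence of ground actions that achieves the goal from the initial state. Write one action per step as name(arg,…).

move(b,f); free(b,e); move(e,c)

1. move(b,f)  →  {at(b), at(d), inpos(c), inpos(e), on(e), on(f), ready(b,d), ready(f,b), ready(f,e)}
2. free(b,e)  →  {at(d), inpos(c), inpos(e), on(e), on(f), ready(b,d), ready(e,e), ready(f,b), ready(f,e)}
3. move(e,c)  →  {at(d), at(e), inpos(c), on(f), ready(b,d), ready(c,e), ready(f,b), ready(f,e)}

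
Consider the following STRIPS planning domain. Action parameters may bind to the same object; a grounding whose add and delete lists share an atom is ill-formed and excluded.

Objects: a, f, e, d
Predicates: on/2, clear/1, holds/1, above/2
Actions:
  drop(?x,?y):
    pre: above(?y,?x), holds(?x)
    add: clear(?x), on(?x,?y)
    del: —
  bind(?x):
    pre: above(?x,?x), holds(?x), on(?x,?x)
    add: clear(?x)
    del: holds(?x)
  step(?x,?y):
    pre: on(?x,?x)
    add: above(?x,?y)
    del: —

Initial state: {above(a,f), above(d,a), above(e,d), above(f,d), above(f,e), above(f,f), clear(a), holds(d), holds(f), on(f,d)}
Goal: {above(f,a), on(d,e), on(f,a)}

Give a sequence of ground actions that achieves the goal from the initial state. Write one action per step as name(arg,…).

drop(f,a); drop(f,f); drop(d,e); step(f,a)

1. drop(f,a)  →  {above(a,f), above(d,a), above(e,d), above(f,d), above(f,e), above(f,f), clear(a), clear(f), holds(d), holds(f), on(f,a), on(f,d)}
2. drop(f,f)  →  {above(a,f), above(d,a), above(e,d), above(f,d), above(f,e), above(f,f), clear(a), clear(f), holds(d), holds(f), on(f,a), on(f,d), on(f,f)}
3. drop(d,e)  →  {above(a,f), above(d,a), above(e,d), above(f,d), above(f,e), above(f,f), clear(a), clear(d), clear(f), holds(d), holds(f), on(d,e), on(f,a), on(f,d), on(f,f)}
4. step(f,a)  →  {above(a,f), above(d,a), above(e,d), above(f,a), above(f,d), above(f,e), above(f,f), clear(a), clear(d), clear(f), holds(d), holds(f), on(d,e), on(f,a), on(f,d), on(f,f)}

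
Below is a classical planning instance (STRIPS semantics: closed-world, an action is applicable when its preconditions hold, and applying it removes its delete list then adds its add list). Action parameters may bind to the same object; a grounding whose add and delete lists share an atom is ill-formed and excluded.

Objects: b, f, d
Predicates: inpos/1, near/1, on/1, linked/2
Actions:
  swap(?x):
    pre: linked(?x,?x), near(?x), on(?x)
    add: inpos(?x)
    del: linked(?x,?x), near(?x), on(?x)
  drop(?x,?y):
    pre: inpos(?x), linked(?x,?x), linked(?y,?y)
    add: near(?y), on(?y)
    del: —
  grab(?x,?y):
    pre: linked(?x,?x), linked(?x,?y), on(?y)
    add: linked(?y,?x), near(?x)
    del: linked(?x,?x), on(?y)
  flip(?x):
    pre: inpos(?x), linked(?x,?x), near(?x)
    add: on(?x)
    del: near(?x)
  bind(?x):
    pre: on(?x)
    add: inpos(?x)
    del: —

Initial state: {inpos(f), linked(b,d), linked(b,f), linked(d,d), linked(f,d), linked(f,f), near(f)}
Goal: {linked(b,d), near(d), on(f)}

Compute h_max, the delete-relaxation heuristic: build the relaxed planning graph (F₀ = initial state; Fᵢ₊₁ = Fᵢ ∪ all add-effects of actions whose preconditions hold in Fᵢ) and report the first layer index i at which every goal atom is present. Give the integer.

1

F0 = init (7 atoms)
F1 = F0 ∪ {near(d), on(d), on(f)}  (10 atoms)
goal ⊆ F1  ⇒  h_max = 1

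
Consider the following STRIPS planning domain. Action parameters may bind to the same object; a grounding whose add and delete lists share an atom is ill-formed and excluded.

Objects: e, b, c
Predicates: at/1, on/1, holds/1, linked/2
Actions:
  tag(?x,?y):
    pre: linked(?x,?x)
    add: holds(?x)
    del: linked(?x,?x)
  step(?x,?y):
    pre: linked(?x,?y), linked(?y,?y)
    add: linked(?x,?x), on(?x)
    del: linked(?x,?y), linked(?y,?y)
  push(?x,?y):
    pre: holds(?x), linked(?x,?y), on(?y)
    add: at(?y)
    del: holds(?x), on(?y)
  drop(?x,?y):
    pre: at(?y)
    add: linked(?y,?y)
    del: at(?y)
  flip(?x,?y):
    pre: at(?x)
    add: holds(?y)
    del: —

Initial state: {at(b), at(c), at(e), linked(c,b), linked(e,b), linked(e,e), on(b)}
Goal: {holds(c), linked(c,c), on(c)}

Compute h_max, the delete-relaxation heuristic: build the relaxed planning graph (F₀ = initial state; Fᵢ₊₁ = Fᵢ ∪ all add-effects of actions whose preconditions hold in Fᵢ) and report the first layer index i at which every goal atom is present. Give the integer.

F0 = init (7 atoms)
F1 = F0 ∪ {holds(b), holds(c), holds(e), linked(b,b), linked(c,c)}  (12 atoms)
F2 = F1 ∪ {on(c), on(e)}  (14 atoms)
goal ⊆ F2  ⇒  h_max = 2

2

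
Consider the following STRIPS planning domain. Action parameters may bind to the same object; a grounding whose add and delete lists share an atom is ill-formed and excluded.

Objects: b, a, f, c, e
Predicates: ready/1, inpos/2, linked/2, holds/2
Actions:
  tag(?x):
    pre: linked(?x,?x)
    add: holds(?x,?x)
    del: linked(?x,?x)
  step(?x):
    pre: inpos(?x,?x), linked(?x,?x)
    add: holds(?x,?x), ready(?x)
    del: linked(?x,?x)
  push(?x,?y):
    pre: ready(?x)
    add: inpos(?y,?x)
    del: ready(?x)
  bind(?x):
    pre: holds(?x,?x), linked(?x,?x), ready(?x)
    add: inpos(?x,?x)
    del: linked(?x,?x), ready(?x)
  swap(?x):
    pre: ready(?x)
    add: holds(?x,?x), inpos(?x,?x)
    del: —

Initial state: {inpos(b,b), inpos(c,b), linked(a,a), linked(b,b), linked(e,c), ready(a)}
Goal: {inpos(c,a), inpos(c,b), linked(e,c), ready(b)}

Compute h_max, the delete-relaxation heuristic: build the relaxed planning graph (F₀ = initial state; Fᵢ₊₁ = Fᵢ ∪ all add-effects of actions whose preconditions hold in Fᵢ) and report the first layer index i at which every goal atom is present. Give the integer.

F0 = init (6 atoms)
F1 = F0 ∪ {holds(a,a), holds(b,b), inpos(a,a), inpos(b,a), inpos(c,a), inpos(e,a), inpos(f,a), ready(b)}  (14 atoms)
goal ⊆ F1  ⇒  h_max = 1

1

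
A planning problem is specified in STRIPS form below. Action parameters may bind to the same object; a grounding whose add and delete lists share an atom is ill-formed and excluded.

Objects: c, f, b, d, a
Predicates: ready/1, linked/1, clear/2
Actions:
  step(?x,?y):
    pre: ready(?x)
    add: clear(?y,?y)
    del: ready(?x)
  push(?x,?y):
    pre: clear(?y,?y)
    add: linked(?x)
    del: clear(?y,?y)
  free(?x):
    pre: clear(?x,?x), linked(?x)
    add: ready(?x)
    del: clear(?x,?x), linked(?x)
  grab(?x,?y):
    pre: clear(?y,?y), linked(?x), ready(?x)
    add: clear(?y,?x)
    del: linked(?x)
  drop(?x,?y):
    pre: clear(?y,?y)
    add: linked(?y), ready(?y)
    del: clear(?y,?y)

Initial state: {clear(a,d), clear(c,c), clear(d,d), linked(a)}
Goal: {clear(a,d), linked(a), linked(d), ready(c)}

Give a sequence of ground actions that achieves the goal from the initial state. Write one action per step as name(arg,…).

push(d,d); drop(c,c)

1. push(d,d)  →  {clear(a,d), clear(c,c), linked(a), linked(d)}
2. drop(c,c)  →  {clear(a,d), linked(a), linked(c), linked(d), ready(c)}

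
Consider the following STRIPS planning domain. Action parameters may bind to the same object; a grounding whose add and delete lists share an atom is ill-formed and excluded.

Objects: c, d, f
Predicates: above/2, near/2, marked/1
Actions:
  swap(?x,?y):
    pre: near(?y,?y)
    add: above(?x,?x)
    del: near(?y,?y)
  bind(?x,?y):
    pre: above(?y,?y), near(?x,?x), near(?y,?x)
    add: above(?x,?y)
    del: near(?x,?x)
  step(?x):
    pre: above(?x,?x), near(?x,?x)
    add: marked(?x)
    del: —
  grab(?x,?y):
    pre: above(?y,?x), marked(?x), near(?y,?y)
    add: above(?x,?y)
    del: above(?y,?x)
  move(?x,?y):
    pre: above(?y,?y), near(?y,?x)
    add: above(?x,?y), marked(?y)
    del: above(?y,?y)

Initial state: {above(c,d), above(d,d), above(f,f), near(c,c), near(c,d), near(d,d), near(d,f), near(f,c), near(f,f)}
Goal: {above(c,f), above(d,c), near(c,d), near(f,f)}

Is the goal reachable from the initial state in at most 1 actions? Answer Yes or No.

No

1. swap(c,c)  →  {above(c,c), above(c,d), above(d,d), above(f,f), near(c,d), near(d,d), near(d,f), near(f,c), near(f,f)}
2. bind(d,c)  →  {above(c,c), above(c,d), above(d,c), above(d,d), above(f,f), near(c,d), near(d,f), near(f,c), near(f,f)}
3. move(c,f)  →  {above(c,c), above(c,d), above(c,f), above(d,c), above(d,d), marked(f), near(c,d), near(d,f), near(f,c), near(f,f)}
optimal plan length = 3; 3 > 1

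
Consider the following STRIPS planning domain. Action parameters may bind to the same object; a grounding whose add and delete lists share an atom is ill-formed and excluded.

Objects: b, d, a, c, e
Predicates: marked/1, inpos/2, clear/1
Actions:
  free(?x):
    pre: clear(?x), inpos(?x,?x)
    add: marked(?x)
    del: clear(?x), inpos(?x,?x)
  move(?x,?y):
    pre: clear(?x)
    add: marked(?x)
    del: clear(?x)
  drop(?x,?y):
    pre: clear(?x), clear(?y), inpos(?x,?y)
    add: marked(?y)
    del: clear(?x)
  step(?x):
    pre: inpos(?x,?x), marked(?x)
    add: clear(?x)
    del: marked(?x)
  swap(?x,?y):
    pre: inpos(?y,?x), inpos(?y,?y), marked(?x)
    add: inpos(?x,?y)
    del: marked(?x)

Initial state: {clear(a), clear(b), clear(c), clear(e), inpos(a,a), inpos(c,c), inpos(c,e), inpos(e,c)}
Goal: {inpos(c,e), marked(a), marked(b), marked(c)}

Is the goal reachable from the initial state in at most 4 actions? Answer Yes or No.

1. free(a)  →  {clear(b), clear(c), clear(e), inpos(c,c), inpos(c,e), inpos(e,c), marked(a)}
2. free(c)  →  {clear(b), clear(e), inpos(c,e), inpos(e,c), marked(a), marked(c)}
3. move(b,b)  →  {clear(e), inpos(c,e), inpos(e,c), marked(a), marked(b), marked(c)}
optimal plan length = 3; 3 ≤ 4

Yes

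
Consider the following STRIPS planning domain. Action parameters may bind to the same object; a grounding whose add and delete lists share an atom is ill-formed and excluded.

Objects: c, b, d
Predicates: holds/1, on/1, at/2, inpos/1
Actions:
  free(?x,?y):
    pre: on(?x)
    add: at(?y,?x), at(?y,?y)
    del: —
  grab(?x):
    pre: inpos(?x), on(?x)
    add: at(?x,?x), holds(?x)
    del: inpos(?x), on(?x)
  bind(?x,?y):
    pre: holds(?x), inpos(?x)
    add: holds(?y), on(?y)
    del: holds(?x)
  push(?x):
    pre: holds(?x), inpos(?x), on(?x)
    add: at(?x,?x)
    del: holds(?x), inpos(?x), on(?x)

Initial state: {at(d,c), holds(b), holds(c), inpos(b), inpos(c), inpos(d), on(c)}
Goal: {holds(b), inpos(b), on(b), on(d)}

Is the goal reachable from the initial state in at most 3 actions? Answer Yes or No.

Yes

1. bind(c,d)  →  {at(d,c), holds(b), holds(d), inpos(b), inpos(c), inpos(d), on(c), on(d)}
2. bind(d,b)  →  {at(d,c), holds(b), inpos(b), inpos(c), inpos(d), on(b), on(c), on(d)}
optimal plan length = 2; 2 ≤ 3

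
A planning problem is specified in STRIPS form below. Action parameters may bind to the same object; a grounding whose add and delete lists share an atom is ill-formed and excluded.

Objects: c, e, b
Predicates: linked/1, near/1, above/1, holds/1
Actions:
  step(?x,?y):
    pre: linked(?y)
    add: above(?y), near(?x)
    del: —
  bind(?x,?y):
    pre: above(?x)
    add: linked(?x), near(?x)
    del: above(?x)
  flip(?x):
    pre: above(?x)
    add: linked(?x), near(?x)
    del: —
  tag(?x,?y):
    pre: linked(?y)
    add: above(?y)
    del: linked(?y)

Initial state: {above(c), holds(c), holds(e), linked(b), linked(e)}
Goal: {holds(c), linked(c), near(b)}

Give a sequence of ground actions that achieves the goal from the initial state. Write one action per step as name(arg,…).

step(b,e); bind(c,c)

1. step(b,e)  →  {above(c), above(e), holds(c), holds(e), linked(b), linked(e), near(b)}
2. bind(c,c)  →  {above(e), holds(c), holds(e), linked(b), linked(c), linked(e), near(b), near(c)}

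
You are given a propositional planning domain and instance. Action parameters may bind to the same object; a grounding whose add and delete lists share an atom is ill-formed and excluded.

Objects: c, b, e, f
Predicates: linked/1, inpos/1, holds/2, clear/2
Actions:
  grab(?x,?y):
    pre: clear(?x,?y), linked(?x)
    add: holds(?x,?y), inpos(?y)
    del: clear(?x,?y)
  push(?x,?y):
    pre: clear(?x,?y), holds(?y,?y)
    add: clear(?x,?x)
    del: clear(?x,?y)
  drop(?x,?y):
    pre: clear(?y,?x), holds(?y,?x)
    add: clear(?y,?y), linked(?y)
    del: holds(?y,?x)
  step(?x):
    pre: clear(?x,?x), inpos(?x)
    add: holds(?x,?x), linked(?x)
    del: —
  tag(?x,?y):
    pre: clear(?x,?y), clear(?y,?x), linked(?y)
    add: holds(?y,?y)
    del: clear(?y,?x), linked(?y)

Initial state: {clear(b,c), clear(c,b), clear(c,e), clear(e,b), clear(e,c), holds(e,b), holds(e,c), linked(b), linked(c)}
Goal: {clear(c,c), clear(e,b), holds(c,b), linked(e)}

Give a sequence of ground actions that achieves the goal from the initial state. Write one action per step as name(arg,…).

1. grab(c,b)  →  {clear(b,c), clear(c,e), clear(e,b), clear(e,c), holds(c,b), holds(e,b), holds(e,c), inpos(b), linked(b), linked(c)}
2. drop(c,e)  →  {clear(b,c), clear(c,e), clear(e,b), clear(e,c), clear(e,e), holds(c,b), holds(e,b), inpos(b), linked(b), linked(c), linked(e)}
3. grab(e,e)  →  {clear(b,c), clear(c,e), clear(e,b), clear(e,c), holds(c,b), holds(e,b), holds(e,e), inpos(b), inpos(e), linked(b), linked(c), linked(e)}
4. push(c,e)  →  {clear(b,c), clear(c,c), clear(e,b), clear(e,c), holds(c,b), holds(e,b), holds(e,e), inpos(b), inpos(e), linked(b), linked(c), linked(e)}

grab(c,b); drop(c,e); grab(e,e); push(c,e)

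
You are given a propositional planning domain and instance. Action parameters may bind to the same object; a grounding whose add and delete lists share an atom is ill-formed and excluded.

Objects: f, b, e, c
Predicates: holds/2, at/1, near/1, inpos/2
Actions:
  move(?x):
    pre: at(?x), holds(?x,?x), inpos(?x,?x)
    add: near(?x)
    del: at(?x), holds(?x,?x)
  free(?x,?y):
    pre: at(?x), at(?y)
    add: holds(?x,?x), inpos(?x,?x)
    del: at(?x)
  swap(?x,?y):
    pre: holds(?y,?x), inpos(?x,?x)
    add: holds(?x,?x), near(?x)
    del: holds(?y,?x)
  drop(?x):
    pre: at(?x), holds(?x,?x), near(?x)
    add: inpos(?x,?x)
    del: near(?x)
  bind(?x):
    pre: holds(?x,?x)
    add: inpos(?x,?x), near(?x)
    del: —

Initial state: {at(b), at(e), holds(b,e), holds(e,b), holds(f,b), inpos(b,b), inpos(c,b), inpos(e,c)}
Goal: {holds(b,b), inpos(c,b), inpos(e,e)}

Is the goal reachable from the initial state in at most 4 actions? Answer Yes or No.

Yes

1. free(b,b)  →  {at(e), holds(b,b), holds(b,e), holds(e,b), holds(f,b), inpos(b,b), inpos(c,b), inpos(e,c)}
2. free(e,e)  →  {holds(b,b), holds(b,e), holds(e,b), holds(e,e), holds(f,b), inpos(b,b), inpos(c,b), inpos(e,c), inpos(e,e)}
optimal plan length = 2; 2 ≤ 4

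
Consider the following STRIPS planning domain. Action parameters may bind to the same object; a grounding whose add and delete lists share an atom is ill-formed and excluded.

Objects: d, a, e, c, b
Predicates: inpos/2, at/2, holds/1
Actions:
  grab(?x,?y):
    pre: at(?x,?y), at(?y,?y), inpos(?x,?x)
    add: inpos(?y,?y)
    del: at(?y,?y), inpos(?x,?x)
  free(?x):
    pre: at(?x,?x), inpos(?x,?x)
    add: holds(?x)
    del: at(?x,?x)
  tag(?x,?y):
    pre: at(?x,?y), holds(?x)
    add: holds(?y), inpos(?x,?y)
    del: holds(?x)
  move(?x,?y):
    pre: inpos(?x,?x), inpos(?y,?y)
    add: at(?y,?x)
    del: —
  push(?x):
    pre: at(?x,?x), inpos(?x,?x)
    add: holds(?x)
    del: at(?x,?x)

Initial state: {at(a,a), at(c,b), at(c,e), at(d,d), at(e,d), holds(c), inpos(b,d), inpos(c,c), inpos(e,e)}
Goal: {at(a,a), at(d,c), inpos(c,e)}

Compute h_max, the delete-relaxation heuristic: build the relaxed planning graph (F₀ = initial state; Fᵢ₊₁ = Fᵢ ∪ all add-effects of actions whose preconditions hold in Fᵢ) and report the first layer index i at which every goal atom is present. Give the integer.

F0 = init (9 atoms)
F1 = F0 ∪ {at(c,c), at(e,c), at(e,e), holds(b), holds(e), inpos(c,b), inpos(c,e), inpos(d,d)}  (17 atoms)
F2 = F1 ∪ {at(c,d), at(d,c), at(d,e), holds(d), inpos(e,c), inpos(e,d)}  (23 atoms)
goal ⊆ F2  ⇒  h_max = 2

2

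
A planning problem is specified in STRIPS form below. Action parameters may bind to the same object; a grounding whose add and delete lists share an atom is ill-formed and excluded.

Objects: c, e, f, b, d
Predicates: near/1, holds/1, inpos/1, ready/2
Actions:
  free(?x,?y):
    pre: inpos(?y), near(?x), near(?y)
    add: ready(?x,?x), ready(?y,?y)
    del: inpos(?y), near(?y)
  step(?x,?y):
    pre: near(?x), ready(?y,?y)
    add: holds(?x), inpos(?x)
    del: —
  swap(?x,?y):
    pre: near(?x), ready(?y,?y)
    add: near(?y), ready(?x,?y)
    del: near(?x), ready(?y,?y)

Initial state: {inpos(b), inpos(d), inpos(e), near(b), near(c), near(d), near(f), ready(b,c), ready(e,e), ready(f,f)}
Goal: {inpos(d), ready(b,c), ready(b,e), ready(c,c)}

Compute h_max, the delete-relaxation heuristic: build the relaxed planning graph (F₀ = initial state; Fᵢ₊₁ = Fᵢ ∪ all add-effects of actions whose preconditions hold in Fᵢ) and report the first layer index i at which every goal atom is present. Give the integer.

F0 = init (10 atoms)
F1 = F0 ∪ {holds(b), holds(c), holds(d), holds(f), inpos(c), inpos(f), near(e), ready(b,b), ready(b,e), ready(b,f), ready(c,c), ready(c,e), ready(c,f), ready(d,d), ready(d,e), ready(d,f), ready(f,e)}  (27 atoms)
goal ⊆ F1  ⇒  h_max = 1

1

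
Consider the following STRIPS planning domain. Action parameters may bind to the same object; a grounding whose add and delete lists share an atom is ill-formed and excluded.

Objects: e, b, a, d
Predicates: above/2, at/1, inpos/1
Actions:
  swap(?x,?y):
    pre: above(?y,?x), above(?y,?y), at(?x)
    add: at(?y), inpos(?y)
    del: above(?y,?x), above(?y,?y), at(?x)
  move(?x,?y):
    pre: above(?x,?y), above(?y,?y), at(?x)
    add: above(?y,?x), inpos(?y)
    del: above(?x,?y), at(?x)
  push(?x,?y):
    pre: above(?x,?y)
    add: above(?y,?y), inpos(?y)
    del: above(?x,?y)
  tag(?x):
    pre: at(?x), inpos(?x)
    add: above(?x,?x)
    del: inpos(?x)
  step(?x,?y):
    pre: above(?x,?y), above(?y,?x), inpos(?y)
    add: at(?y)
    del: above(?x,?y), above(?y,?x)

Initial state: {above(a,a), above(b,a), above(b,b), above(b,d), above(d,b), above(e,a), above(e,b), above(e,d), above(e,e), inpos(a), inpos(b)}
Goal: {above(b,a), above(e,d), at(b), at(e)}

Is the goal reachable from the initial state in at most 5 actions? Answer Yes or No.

Yes

1. step(b,b)  →  {above(a,a), above(b,a), above(b,d), above(d,b), above(e,a), above(e,b), above(e,d), above(e,e), at(b), inpos(a), inpos(b)}
2. swap(b,e)  →  {above(a,a), above(b,a), above(b,d), above(d,b), above(e,a), above(e,d), at(e), inpos(a), inpos(b), inpos(e)}
3. step(d,b)  →  {above(a,a), above(b,a), above(e,a), above(e,d), at(b), at(e), inpos(a), inpos(b), inpos(e)}
optimal plan length = 3; 3 ≤ 5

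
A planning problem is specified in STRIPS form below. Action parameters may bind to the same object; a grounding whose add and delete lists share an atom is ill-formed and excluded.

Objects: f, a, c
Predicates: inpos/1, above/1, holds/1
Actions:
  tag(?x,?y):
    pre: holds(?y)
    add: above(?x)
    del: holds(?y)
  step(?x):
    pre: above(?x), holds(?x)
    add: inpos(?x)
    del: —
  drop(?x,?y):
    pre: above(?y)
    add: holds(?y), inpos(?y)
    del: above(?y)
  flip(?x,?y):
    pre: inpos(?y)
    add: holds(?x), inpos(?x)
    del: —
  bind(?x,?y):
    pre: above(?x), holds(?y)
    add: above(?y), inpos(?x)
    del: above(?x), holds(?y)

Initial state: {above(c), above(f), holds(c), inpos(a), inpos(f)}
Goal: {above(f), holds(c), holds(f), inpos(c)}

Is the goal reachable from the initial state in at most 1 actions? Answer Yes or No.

No

1. step(c)  →  {above(c), above(f), holds(c), inpos(a), inpos(c), inpos(f)}
2. flip(f,f)  →  {above(c), above(f), holds(c), holds(f), inpos(a), inpos(c), inpos(f)}
optimal plan length = 2; 2 > 1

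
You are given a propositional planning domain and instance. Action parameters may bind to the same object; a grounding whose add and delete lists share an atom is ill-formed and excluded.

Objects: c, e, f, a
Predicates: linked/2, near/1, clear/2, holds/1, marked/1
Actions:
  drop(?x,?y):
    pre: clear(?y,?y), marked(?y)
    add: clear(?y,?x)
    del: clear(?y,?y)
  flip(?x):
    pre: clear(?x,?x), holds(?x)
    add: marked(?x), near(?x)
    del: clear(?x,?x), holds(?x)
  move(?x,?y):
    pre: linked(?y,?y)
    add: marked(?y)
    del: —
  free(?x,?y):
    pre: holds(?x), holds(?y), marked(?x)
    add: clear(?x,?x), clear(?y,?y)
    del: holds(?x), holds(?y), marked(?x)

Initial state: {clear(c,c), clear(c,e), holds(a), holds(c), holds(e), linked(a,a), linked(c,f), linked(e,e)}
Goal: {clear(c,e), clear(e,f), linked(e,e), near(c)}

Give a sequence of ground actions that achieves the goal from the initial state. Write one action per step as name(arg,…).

1. flip(c)  →  {clear(c,e), holds(a), holds(e), linked(a,a), linked(c,f), linked(e,e), marked(c), near(c)}
2. move(c,e)  →  {clear(c,e), holds(a), holds(e), linked(a,a), linked(c,f), linked(e,e), marked(c), marked(e), near(c)}
3. move(c,a)  →  {clear(c,e), holds(a), holds(e), linked(a,a), linked(c,f), linked(e,e), marked(a), marked(c), marked(e), near(c)}
4. free(a,e)  →  {clear(a,a), clear(c,e), clear(e,e), linked(a,a), linked(c,f), linked(e,e), marked(c), marked(e), near(c)}
5. drop(f,e)  →  {clear(a,a), clear(c,e), clear(e,f), linked(a,a), linked(c,f), linked(e,e), marked(c), marked(e), near(c)}

flip(c); move(c,e); move(c,a); free(a,e); drop(f,e)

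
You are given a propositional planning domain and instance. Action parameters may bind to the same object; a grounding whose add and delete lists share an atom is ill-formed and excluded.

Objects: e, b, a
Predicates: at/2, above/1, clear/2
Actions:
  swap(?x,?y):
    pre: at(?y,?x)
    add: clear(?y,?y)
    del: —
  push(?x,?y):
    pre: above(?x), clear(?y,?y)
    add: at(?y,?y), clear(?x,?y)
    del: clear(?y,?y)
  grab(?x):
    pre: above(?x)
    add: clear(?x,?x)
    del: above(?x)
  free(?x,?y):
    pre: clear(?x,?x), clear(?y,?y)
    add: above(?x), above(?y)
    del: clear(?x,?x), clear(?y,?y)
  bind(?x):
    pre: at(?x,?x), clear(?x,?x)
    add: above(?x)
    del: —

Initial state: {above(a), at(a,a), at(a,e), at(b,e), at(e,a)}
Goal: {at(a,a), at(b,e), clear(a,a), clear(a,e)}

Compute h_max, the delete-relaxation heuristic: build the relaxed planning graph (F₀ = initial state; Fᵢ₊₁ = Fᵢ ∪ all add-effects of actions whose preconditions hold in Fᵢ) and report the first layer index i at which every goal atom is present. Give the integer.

2

F0 = init (5 atoms)
F1 = F0 ∪ {clear(a,a), clear(b,b), clear(e,e)}  (8 atoms)
F2 = F1 ∪ {above(b), above(e), at(b,b), at(e,e), clear(a,b), clear(a,e)}  (14 atoms)
goal ⊆ F2  ⇒  h_max = 2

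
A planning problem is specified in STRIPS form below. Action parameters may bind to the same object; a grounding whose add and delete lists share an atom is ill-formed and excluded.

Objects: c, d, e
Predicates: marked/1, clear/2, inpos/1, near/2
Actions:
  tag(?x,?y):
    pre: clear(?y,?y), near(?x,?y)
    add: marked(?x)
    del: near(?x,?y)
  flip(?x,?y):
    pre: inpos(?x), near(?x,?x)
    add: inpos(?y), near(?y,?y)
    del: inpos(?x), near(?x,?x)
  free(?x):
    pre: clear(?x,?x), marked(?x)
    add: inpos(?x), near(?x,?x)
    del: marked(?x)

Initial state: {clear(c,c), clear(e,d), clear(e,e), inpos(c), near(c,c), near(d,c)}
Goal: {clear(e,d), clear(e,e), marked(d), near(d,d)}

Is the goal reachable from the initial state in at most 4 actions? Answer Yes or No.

Yes

1. tag(d,c)  →  {clear(c,c), clear(e,d), clear(e,e), inpos(c), marked(d), near(c,c)}
2. flip(c,d)  →  {clear(c,c), clear(e,d), clear(e,e), inpos(d), marked(d), near(d,d)}
optimal plan length = 2; 2 ≤ 4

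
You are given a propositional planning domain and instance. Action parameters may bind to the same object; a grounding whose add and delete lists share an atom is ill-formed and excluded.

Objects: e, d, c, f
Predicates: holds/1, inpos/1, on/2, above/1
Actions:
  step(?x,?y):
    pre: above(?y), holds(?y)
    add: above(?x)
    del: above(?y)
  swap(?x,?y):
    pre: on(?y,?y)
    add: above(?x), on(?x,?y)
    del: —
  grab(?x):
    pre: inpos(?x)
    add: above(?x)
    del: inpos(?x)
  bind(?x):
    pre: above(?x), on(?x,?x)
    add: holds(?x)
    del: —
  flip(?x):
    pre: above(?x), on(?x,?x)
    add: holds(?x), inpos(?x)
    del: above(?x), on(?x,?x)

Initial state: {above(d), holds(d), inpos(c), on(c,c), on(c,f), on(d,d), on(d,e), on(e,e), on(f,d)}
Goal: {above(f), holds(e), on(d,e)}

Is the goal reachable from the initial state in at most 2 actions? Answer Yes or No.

No

1. step(e,d)  →  {above(e), holds(d), inpos(c), on(c,c), on(c,f), on(d,d), on(d,e), on(e,e), on(f,d)}
2. swap(f,e)  →  {above(e), above(f), holds(d), inpos(c), on(c,c), on(c,f), on(d,d), on(d,e), on(e,e), on(f,d), on(f,e)}
3. bind(e)  →  {above(e), above(f), holds(d), holds(e), inpos(c), on(c,c), on(c,f), on(d,d), on(d,e), on(e,e), on(f,d), on(f,e)}
optimal plan length = 3; 3 > 2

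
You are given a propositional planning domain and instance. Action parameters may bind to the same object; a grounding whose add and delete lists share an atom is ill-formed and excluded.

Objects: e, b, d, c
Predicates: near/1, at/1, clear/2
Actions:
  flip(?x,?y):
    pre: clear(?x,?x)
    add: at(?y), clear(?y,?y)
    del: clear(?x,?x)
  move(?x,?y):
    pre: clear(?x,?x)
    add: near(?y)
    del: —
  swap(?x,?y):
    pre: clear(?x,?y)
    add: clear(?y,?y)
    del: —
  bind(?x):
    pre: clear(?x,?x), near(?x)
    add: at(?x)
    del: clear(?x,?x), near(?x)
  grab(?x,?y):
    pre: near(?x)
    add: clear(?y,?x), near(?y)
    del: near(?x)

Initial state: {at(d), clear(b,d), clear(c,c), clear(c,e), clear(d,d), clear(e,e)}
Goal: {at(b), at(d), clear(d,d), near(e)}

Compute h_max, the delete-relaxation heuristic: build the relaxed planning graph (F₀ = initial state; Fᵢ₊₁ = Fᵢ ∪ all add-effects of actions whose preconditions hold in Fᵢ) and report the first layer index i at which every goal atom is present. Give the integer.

1

F0 = init (6 atoms)
F1 = F0 ∪ {at(b), at(c), at(e), clear(b,b), near(b), near(c), near(d), near(e)}  (14 atoms)
goal ⊆ F1  ⇒  h_max = 1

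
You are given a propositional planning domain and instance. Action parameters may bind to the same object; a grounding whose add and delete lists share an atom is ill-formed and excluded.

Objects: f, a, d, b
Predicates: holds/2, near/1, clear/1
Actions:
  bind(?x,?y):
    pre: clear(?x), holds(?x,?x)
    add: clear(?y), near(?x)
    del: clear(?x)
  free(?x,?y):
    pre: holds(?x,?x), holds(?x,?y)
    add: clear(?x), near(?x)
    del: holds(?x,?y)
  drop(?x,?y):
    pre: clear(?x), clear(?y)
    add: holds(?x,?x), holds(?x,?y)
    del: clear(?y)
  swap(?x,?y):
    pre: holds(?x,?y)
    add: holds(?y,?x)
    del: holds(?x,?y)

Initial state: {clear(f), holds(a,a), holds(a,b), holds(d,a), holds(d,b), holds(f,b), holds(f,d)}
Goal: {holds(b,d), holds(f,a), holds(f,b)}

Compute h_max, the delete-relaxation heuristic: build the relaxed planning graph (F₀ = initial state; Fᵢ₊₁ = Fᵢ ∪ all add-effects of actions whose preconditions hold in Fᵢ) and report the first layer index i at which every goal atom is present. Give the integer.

2

F0 = init (7 atoms)
F1 = F0 ∪ {clear(a), holds(a,d), holds(b,a), holds(b,d), holds(b,f), holds(d,f), holds(f,f), near(a)}  (15 atoms)
F2 = F1 ∪ {clear(b), clear(d), holds(a,f), holds(f,a), near(f)}  (20 atoms)
goal ⊆ F2  ⇒  h_max = 2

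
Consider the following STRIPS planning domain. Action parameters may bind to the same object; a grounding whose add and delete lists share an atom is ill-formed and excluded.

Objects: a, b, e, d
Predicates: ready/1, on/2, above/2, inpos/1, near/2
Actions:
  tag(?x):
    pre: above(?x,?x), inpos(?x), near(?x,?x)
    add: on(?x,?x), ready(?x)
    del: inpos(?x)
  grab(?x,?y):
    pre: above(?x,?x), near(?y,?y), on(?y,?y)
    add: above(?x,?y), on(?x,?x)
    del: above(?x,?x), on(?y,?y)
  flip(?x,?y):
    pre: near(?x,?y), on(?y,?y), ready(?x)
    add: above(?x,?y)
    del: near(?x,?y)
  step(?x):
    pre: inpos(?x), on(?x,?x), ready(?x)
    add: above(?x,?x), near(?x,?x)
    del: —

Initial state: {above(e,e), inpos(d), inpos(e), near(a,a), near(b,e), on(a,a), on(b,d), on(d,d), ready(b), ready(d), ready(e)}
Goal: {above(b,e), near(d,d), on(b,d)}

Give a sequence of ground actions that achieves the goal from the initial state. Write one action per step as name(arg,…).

1. grab(e,a)  →  {above(e,a), inpos(d), inpos(e), near(a,a), near(b,e), on(b,d), on(d,d), on(e,e), ready(b), ready(d), ready(e)}
2. flip(b,e)  →  {above(b,e), above(e,a), inpos(d), inpos(e), near(a,a), on(b,d), on(d,d), on(e,e), ready(b), ready(d), ready(e)}
3. step(d)  →  {above(b,e), above(d,d), above(e,a), inpos(d), inpos(e), near(a,a), near(d,d), on(b,d), on(d,d), on(e,e), ready(b), ready(d), ready(e)}

grab(e,a); flip(b,e); step(d)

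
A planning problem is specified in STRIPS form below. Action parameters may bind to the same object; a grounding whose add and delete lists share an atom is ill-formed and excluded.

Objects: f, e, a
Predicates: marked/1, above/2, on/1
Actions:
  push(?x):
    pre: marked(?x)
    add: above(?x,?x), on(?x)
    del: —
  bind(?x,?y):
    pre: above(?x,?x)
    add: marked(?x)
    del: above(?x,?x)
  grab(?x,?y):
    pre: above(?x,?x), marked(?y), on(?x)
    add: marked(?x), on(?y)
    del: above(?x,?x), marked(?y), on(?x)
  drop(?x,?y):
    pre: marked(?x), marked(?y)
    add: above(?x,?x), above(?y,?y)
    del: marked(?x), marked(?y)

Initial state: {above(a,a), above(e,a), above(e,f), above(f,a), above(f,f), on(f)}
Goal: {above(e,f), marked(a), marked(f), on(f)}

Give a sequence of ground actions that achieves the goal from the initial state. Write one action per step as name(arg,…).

bind(f,f); bind(a,f)

1. bind(f,f)  →  {above(a,a), above(e,a), above(e,f), above(f,a), marked(f), on(f)}
2. bind(a,f)  →  {above(e,a), above(e,f), above(f,a), marked(a), marked(f), on(f)}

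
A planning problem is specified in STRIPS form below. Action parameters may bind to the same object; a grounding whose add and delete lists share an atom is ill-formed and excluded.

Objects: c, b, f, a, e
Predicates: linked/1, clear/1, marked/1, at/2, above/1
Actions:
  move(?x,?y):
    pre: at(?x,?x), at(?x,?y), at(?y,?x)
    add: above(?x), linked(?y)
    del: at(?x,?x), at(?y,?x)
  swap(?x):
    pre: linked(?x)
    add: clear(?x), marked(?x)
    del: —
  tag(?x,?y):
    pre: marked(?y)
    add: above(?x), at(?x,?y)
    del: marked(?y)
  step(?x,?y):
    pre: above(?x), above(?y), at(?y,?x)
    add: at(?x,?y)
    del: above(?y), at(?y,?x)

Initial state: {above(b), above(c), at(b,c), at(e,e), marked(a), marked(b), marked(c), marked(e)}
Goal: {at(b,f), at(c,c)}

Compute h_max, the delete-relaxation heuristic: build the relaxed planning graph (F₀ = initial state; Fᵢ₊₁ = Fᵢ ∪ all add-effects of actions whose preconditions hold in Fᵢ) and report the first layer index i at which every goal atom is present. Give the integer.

F0 = init (8 atoms)
F1 = F0 ∪ {above(a), above(e), above(f), at(a,a), at(a,b), at(a,c), at(a,e), at(b,a), at(b,b), at(b,e), at(c,a), at(c,b), at(c,c), at(c,e), at(e,a), at(e,b), at(e,c), at(f,a), at(f,b), at(f,c), at(f,e), linked(e)}  (30 atoms)
F2 = F1 ∪ {at(a,f), at(b,f), at(c,f), at(e,f), clear(e), linked(a), linked(b), linked(c)}  (38 atoms)
goal ⊆ F2  ⇒  h_max = 2

2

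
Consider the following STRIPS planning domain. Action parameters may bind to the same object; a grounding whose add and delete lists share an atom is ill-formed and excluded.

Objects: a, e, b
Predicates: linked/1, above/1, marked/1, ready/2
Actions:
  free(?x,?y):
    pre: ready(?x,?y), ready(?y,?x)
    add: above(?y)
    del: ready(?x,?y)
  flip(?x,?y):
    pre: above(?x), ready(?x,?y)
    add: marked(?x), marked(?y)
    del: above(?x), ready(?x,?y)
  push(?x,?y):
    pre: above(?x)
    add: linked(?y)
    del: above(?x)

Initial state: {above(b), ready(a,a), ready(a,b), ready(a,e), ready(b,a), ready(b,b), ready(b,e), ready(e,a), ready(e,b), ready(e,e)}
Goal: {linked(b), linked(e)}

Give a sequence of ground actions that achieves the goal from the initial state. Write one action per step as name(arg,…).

free(a,a); push(a,e); push(b,b)

1. free(a,a)  →  {above(a), above(b), ready(a,b), ready(a,e), ready(b,a), ready(b,b), ready(b,e), ready(e,a), ready(e,b), ready(e,e)}
2. push(a,e)  →  {above(b), linked(e), ready(a,b), ready(a,e), ready(b,a), ready(b,b), ready(b,e), ready(e,a), ready(e,b), ready(e,e)}
3. push(b,b)  →  {linked(b), linked(e), ready(a,b), ready(a,e), ready(b,a), ready(b,b), ready(b,e), ready(e,a), ready(e,b), ready(e,e)}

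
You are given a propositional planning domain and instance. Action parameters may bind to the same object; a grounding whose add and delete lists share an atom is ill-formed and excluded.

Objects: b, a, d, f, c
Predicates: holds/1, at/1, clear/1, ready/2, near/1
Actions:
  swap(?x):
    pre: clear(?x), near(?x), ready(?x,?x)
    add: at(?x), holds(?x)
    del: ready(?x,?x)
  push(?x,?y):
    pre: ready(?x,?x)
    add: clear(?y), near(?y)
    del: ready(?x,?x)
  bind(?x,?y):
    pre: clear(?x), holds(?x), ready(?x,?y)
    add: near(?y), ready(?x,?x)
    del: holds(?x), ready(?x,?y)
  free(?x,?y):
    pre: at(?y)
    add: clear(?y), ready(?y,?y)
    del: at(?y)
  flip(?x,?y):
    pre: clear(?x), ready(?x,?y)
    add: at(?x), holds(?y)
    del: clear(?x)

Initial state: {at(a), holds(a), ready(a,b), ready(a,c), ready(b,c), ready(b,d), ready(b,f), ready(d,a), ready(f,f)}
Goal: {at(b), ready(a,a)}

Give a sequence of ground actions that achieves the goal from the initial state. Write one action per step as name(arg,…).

1. push(f,b)  →  {at(a), clear(b), holds(a), near(b), ready(a,b), ready(a,c), ready(b,c), ready(b,d), ready(b,f), ready(d,a)}
2. free(b,a)  →  {clear(a), clear(b), holds(a), near(b), ready(a,a), ready(a,b), ready(a,c), ready(b,c), ready(b,d), ready(b,f), ready(d,a)}
3. flip(b,d)  →  {at(b), clear(a), holds(a), holds(d), near(b), ready(a,a), ready(a,b), ready(a,c), ready(b,c), ready(b,d), ready(b,f), ready(d,a)}

push(f,b); free(b,a); flip(b,d)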